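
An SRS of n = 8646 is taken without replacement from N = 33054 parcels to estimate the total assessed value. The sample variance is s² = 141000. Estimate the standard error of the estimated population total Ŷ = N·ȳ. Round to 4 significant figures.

114700

Var(Ŷ) = N²·Var(ȳ) = N²·(1 − n/N)·s²/n.
f = 8646/33054 = 0.26157197; Var(ȳ) = 0.73842803·141000/8646 = 12.042372.
Var(Ŷ) = 33054² · 12.042372 = 1.3157097 × 10^10.
SE(Ŷ) = √(1.3157097 × 10^10) = 114700.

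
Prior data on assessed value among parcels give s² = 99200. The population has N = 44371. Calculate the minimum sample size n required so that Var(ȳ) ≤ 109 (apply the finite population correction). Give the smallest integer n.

Without fpc, n₀ = s²/D = 99200/109 = 910.0917.
With fpc, (1 − n/N)·s²/n ≤ D requires n ≥ n₀/(1 + n₀/N) = 910.0917/(1 + 910.0917/44371) = 891.8000.
Rounding up, n = 892.

892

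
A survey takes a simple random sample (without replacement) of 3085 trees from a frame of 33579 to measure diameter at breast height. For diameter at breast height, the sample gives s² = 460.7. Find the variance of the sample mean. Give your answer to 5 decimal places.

0.13562

Under SRS without replacement, Var(ȳ) = (1 − f)·s²/n with f = n/N = 3085/33579 = 0.09187290.
Var(ȳ) = (1 − 0.09187290)·460.7/3085 = 0.90812710·0.14933549 = 0.13561561.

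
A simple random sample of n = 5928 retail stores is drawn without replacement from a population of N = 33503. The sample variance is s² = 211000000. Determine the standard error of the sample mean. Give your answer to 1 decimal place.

Under SRS without replacement, Var(ȳ) = (1 − f)·s²/n with f = n/N = 5928/33503 = 0.17693938.
Var(ȳ) = (1 − 0.17693938)·211000000/5928 = 0.82306062·35593.792 = 29295.849.
SE(ȳ) = √(29295.849) = 171.2.

171.2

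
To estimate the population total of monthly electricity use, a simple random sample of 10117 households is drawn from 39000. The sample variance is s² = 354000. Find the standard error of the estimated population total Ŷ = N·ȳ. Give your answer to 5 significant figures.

Var(Ŷ) = N²·Var(ȳ) = N²·(1 − n/N)·s²/n.
f = 10117/39000 = 0.25941026; Var(ȳ) = 0.74058974·354000/10117 = 25.913687.
Var(Ŷ) = 39000² · 25.913687 = 3.9414718 × 10^10.
SE(Ŷ) = √(3.9414718 × 10^10) = 198530.

198530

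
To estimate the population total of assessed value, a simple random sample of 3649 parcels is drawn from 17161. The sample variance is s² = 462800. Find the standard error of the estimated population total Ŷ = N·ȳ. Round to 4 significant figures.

Var(Ŷ) = N²·Var(ȳ) = N²·(1 − n/N)·s²/n.
f = 3649/17161 = 0.21263330; Var(ȳ) = 0.78736670·462800/3649 = 99.861143.
Var(Ŷ) = 17161² · 99.861143 = 2.9409099 × 10^10.
SE(Ŷ) = √(2.9409099 × 10^10) = 171500.

171500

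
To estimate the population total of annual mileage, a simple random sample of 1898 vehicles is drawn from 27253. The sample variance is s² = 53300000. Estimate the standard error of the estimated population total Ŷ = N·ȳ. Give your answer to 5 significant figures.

4.4051 × 10^6

Var(Ŷ) = N²·Var(ȳ) = N²·(1 − n/N)·s²/n.
f = 1898/27253 = 0.06964371; Var(ȳ) = 0.93035629·53300000/1898 = 26126.444.
Var(Ŷ) = 27253² · 26126.444 = 1.9404789 × 10^13.
SE(Ŷ) = √(1.9404789 × 10^13) = 4.4051 × 10^6.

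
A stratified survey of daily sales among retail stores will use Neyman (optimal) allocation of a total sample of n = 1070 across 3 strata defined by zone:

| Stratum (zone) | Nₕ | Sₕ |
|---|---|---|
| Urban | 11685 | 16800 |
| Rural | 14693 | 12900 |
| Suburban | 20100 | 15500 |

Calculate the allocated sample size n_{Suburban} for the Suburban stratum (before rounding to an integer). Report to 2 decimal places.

478.00

Neyman allocation: nₕ = n·NₕSₕ / Σⱼ NⱼSⱼ.
Σ NⱼSⱼ = 11685·16800 + 14693·12900 + 20100·15500 = 6.973977 × 10^8.
n_{Suburban} = 1070·20100·15500 / (6.973977 × 10^8) = 478.00.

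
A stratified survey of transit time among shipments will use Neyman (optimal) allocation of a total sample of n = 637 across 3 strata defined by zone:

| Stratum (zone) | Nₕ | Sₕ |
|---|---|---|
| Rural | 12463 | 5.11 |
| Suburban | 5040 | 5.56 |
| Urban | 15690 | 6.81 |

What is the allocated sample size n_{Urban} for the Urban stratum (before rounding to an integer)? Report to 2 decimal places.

Neyman allocation: nₕ = n·NₕSₕ / Σⱼ NⱼSⱼ.
Σ NⱼSⱼ = 12463·5.11 + 5040·5.56 + 15690·6.81 = 198557.23.
n_{Urban} = 637·15690·6.81 / 198557.23 = 342.79.

342.79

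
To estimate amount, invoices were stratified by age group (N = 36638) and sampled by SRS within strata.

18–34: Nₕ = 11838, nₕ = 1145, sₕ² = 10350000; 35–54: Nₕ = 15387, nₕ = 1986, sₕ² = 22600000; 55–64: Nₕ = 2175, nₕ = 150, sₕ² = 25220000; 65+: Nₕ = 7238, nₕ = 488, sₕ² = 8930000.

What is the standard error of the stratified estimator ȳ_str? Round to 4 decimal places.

61.7913

Var(ȳ_str) = Σₕ Wₕ²(1 − fₕ)sₕ²/nₕ with Wₕ = Nₕ/N, N = 36638.
18–34: Wₕ = 0.32310716; term = 0.32310716²·(1 − 0.09672242)·10350000/1145 = 852.4114.
35–54: Wₕ = 0.41997380; term = 0.41997380²·(1 − 0.12906999)·22600000/1986 = 1748.062.
55–64: Wₕ = 0.05936459; term = 0.05936459²·(1 − 0.06896552)·25220000/150 = 551.66394.
65+: Wₕ = 0.19755445; term = 0.19755445²·(1 − 0.06742194)·8930000/488 = 666.02491.
Sum = 3818.1623.
SE = √(3818.1623) = 61.7913.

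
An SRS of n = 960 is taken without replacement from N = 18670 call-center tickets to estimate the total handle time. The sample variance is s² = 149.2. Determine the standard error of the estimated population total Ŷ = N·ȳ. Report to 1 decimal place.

Var(Ŷ) = N²·Var(ȳ) = N²·(1 − n/N)·s²/n.
f = 960/18670 = 0.05141939; Var(ȳ) = 0.94858061·149.2/960 = 0.14742524.
Var(Ŷ) = 18670² · 0.14742524 = 5.1387854 × 10^7.
SE(Ŷ) = √(5.1387854 × 10^7) = 7168.5.

7168.5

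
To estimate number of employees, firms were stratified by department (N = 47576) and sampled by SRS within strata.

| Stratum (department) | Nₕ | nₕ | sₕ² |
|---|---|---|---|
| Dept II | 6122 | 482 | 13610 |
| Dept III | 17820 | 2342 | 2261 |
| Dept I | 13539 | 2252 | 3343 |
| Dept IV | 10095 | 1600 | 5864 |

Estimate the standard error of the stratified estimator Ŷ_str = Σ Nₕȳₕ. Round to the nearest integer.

42218

Var(Ŷ_str) = Σₕ Nₕ²(1 − fₕ)sₕ²/nₕ.
Dept II: 6122²·(1 − 482/6122)·13610/482 = 9.7495263 × 10^8.
Dept III: 17820²·(1 − 2342/17820)·2261/2342 = 2.6627857 × 10^8.
Dept I: 13539²·(1 − 2252/13539)·3343/2252 = 2.2684703 × 10^8.
Dept IV: 10095²·(1 − 1600/10095)·5864/1600 = 3.142995 × 10^8.
Sum = 1.7823777 × 10^9.
SE = √(1.7823777 × 10^9) = 42218.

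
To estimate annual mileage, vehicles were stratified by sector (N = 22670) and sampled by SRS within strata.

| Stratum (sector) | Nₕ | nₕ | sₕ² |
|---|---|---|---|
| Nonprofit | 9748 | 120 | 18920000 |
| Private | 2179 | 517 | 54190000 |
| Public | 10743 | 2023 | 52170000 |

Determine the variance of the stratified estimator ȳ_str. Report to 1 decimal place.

34232.4

Var(ȳ_str) = Σₕ Wₕ²(1 − fₕ)sₕ²/nₕ with Wₕ = Nₕ/N, N = 22670.
Nonprofit: Wₕ = 0.42999559; term = 0.42999559²·(1 − 0.01231022)·18920000/120 = 28793.101.
Private: Wₕ = 0.09611822; term = 0.09611822²·(1 − 0.23726480)·54190000/517 = 738.60768.
Public: Wₕ = 0.47388619; term = 0.47388619²·(1 − 0.18830867)·52170000/2023 = 4700.7156.
Sum = 34232.424.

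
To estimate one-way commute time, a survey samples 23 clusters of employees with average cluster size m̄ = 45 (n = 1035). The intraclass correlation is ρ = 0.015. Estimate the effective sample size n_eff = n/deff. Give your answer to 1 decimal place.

623.5

deff = 1 + (45 − 1)·0.015 = 1 + 0.66 = 1.66.
n_eff = 1035 / 1.66 = 623.5.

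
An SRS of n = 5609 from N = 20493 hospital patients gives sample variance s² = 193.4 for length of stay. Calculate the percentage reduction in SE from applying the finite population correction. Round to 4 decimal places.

14.7770

f = n/N = 5609/20493 = 0.27370322.
SE_no-fpc = √(s²/n) = 0.18568872; SE_fpc = √((1−f)s²/n) = 0.15824958.
Ratio = √(1−f) = 0.85223048. Reduction = 100·(1 − 0.85223048) = 14.7770%.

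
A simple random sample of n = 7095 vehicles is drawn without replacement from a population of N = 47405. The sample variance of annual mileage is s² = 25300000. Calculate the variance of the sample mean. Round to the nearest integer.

Under SRS without replacement, Var(ȳ) = (1 − f)·s²/n with f = n/N = 7095/47405 = 0.14966776.
Var(ȳ) = (1 − 0.14966776)·25300000/7095 = 0.85033224·3565.8915 = 3032.1925.

3032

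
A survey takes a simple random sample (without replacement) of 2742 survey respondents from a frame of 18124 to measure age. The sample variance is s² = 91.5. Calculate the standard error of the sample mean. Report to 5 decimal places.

0.16829

Under SRS without replacement, Var(ȳ) = (1 − f)·s²/n with f = n/N = 2742/18124 = 0.15129111.
Var(ȳ) = (1 − 0.15129111)·91.5/2742 = 0.84870889·0.033369803 = 0.028321249.
SE(ȳ) = √(0.028321249) = 0.16829.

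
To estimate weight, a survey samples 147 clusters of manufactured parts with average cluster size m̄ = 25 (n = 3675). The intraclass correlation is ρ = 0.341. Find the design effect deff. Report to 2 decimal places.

deff = 1 + (25 − 1)·0.341 = 1 + 8.184 = 9.184.

9.18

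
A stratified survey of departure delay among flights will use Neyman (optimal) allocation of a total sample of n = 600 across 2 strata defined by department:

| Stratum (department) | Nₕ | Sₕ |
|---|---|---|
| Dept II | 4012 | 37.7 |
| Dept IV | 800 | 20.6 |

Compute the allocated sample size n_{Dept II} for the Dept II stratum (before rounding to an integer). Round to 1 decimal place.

Neyman allocation: nₕ = n·NₕSₕ / Σⱼ NⱼSⱼ.
Σ NⱼSⱼ = 4012·37.7 + 800·20.6 = 167732.4.
n_{Dept II} = 600·4012·37.7 / 167732.4 = 541.0.

541.0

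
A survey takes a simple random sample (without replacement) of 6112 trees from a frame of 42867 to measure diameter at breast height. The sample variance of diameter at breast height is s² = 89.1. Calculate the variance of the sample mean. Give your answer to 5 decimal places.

Under SRS without replacement, Var(ȳ) = (1 − f)·s²/n with f = n/N = 6112/42867 = 0.14258054.
Var(ȳ) = (1 − 0.14258054)·89.1/6112 = 0.85741946·0.01457788 = 0.012499358.

0.01250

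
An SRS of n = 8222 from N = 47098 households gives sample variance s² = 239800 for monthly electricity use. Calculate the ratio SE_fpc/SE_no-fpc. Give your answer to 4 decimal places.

f = n/N = 8222/47098 = 0.17457217.
SE_no-fpc = √(s²/n) = 5.4005234; SE_fpc = √((1−f)s²/n) = 4.9065407.
Ratio = √(1−f) = 0.90853059.

0.9085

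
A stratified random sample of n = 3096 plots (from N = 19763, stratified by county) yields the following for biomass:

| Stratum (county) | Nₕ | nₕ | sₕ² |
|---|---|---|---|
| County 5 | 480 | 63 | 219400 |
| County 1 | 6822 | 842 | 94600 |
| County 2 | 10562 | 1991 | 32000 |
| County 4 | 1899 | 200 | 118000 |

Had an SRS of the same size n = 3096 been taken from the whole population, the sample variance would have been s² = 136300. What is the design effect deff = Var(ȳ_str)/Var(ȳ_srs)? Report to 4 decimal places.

Var(ȳ_str) = Σ Wₕ²(1−fₕ)sₕ²/nₕ with Wₕ = Nₕ/19763:
  County 5: (480/19763)²·(1−63/480)·219400/63 = 1.7847099
  County 1: (6822/19763)²·(1−842/6822)·94600/842 = 11.735084
  County 2: (10562/19763)²·(1−1991/10562)·32000/1991 = 3.7252089
  County 4: (1899/19763)²·(1−200/1899)·118000/200 = 4.8737653
  → Var(ȳ_str) = 22.118768.
Var(ȳ_srs) = (1 − 3096/19763)·136300/3096 = 37.127822.
deff = 22.118768 / 37.127822 = 0.5957.

0.5957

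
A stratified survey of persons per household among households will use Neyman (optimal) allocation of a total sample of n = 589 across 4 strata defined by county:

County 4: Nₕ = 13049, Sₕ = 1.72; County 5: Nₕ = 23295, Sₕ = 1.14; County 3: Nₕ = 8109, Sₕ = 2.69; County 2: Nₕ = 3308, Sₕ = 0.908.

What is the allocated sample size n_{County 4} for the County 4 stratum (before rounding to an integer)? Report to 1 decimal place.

179.1

Neyman allocation: nₕ = n·NₕSₕ / Σⱼ NⱼSⱼ.
Σ NⱼSⱼ = 13049·1.72 + 23295·1.14 + 8109·2.69 + 3308·0.908 = 73817.454.
n_{County 4} = 589·13049·1.72 / 73817.454 = 179.1.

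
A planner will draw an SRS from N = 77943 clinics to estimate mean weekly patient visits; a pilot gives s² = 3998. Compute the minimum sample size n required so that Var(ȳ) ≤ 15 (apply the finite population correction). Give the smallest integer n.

266

Without fpc, n₀ = s²/D = 3998/15 = 266.5333.
With fpc, (1 − n/N)·s²/n ≤ D requires n ≥ n₀/(1 + n₀/N) = 266.5333/(1 + 266.5333/77943) = 265.6250.
Rounding up, n = 266.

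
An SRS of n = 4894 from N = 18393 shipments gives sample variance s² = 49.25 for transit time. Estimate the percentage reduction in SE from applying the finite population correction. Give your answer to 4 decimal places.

14.3308

f = n/N = 4894/18393 = 0.26607949.
SE_no-fpc = √(s²/n) = 0.10031621; SE_fpc = √((1−f)s²/n) = 0.085940059.
Ratio = √(1−f) = 0.85669161. Reduction = 100·(1 − 0.85669161) = 14.3308%.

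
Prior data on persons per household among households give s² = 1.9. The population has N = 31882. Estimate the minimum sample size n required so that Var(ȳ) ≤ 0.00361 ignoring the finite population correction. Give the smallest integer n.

Without fpc, n₀ = s²/D = 1.9/0.00361 = 526.3158.
Rounding up, n = 527.

527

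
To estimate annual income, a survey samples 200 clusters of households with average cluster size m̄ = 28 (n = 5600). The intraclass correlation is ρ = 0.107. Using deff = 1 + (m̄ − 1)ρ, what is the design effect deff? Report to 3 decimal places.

deff = 1 + (28 − 1)·0.107 = 1 + 2.889 = 3.889.

3.889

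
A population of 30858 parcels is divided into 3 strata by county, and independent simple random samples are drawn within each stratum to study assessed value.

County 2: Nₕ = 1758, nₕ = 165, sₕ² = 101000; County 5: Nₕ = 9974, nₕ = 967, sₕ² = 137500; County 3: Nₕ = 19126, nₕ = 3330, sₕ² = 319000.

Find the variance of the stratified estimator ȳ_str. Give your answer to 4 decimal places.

Var(ȳ_str) = Σₕ Wₕ²(1 − fₕ)sₕ²/nₕ with Wₕ = Nₕ/N, N = 30858.
County 2: Wₕ = 0.05697064; term = 0.05697064²·(1 − 0.09385666)·101000/165 = 1.8002654.
County 5: Wₕ = 0.32322250; term = 0.32322250²·(1 − 0.09695208)·137500/967 = 13.414985.
County 3: Wₕ = 0.61980686; term = 0.61980686²·(1 − 0.17410854)·319000/3330 = 30.393602.
Sum = 45.608852.

45.6089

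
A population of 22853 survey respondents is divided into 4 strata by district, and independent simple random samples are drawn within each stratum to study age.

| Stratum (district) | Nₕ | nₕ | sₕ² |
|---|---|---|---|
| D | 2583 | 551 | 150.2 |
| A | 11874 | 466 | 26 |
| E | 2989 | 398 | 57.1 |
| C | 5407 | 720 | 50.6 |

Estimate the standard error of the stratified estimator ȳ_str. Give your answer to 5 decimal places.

Var(ȳ_str) = Σₕ Wₕ²(1 − fₕ)sₕ²/nₕ with Wₕ = Nₕ/N, N = 22853.
D: Wₕ = 0.11302674; term = 0.11302674²·(1 − 0.21331785)·150.2/551 = 0.0027395549.
A: Wₕ = 0.51958167; term = 0.51958167²·(1 − 0.03924541)·26/466 = 0.0144713.
E: Wₕ = 0.13079246; term = 0.13079246²·(1 − 0.13315490)·57.1/398 = 0.0021274528.
C: Wₕ = 0.23659913; term = 0.23659913²·(1 − 0.13316072)·50.6/720 = 0.003410224.
Sum = 0.022748532.
SE = √(0.022748532) = 0.15083.

0.15083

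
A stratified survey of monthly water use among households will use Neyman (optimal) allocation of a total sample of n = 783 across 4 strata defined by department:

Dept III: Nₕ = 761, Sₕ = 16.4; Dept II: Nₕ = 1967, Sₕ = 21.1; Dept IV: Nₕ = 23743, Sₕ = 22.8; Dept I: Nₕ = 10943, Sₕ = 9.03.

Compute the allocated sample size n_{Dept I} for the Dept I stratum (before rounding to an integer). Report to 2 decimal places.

Neyman allocation: nₕ = n·NₕSₕ / Σⱼ NⱼSⱼ.
Σ NⱼSⱼ = 761·16.4 + 1967·21.1 + 23743·22.8 + 10943·9.03 = 694139.79.
n_{Dept I} = 783·10943·9.03 / 694139.79 = 111.47.

111.47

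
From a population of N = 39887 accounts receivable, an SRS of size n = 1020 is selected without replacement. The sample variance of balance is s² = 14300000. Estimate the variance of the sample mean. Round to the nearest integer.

Under SRS without replacement, Var(ȳ) = (1 − f)·s²/n with f = n/N = 1020/39887 = 0.02557224.
Var(ȳ) = (1 − 0.02557224)·14300000/1020 = 0.97442776·14019.608 = 13661.095.

13661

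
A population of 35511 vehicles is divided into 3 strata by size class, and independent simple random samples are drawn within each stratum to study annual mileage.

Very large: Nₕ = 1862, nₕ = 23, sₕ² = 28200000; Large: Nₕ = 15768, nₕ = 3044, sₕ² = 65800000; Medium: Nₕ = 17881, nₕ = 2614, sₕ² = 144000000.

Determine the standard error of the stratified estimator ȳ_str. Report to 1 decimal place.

136.7

Var(ȳ_str) = Σₕ Wₕ²(1 − fₕ)sₕ²/nₕ with Wₕ = Nₕ/N, N = 35511.
Very large: Wₕ = 0.05243446; term = 0.05243446²·(1 − 0.01235231)·28200000/23 = 3329.3302.
Large: Wₕ = 0.44403143; term = 0.44403143²·(1 − 0.19304921)·65800000/3044 = 3439.1864.
Medium: Wₕ = 0.50353412; term = 0.50353412²·(1 − 0.14618869)·144000000/2614 = 11925.5.
Sum = 18694.017.
SE = √(18694.017) = 136.7.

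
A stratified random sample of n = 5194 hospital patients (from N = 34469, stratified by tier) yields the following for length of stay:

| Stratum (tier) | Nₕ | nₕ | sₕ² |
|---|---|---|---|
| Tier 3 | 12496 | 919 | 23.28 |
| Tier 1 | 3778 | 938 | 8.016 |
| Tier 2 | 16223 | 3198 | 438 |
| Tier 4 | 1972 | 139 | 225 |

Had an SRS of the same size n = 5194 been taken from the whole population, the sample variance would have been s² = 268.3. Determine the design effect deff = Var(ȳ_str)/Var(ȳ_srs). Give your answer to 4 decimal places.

Var(ȳ_str) = Σ Wₕ²(1−fₕ)sₕ²/nₕ with Wₕ = Nₕ/34469:
  Tier 3: (12496/34469)²·(1−919/12496)·23.28/919 = 0.0030844458
  Tier 1: (3778/34469)²·(1−938/3778)·8.016/938 = 7.7175206 × 10^-5
  Tier 2: (16223/34469)²·(1−3198/16223)·438/3198 = 0.024358312
  Tier 4: (1972/34469)²·(1−139/1972)·225/139 = 0.0049246994
  → Var(ȳ_str) = 0.032444632.
Var(ȳ_srs) = (1 − 5194/34469)·268.3/5194 = 0.043871951.
deff = 0.032444632 / 0.043871951 = 0.7395.

0.7395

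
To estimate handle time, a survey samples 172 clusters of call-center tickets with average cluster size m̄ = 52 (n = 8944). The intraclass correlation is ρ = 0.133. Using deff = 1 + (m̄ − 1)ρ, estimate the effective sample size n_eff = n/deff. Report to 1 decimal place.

1149.2

deff = 1 + (52 − 1)·0.133 = 1 + 6.783 = 7.783.
n_eff = 8944 / 7.783 = 1149.2.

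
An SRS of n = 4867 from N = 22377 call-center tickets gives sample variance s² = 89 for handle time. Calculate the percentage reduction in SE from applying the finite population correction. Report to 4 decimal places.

11.5410

f = n/N = 4867/22377 = 0.21750011.
SE_no-fpc = √(s²/n) = 0.13522729; SE_fpc = √((1−f)s²/n) = 0.11962074.
Ratio = √(1−f) = 0.88459024. Reduction = 100·(1 − 0.88459024) = 11.5410%.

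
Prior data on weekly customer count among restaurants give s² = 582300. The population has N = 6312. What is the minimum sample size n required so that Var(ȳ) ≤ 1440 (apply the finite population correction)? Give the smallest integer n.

381

Without fpc, n₀ = s²/D = 582300/1440 = 404.3750.
With fpc, (1 − n/N)·s²/n ≤ D requires n ≥ n₀/(1 + n₀/N) = 404.3750/(1 + 404.3750/6312) = 380.0287.
Rounding up, n = 381.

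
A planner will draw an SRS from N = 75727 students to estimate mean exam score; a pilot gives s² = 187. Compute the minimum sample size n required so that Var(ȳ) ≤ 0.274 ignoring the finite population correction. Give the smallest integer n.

683

Without fpc, n₀ = s²/D = 187/0.274 = 682.4818.
Rounding up, n = 683.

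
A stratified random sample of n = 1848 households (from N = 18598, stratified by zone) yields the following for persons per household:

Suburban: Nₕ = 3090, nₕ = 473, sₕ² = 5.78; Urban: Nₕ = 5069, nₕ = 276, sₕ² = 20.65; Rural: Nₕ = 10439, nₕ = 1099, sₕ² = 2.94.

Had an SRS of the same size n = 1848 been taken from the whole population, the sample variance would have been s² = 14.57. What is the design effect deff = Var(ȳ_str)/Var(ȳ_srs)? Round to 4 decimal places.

Var(ȳ_str) = Σ Wₕ²(1−fₕ)sₕ²/nₕ with Wₕ = Nₕ/18598:
  Suburban: (3090/18598)²·(1−473/3090)·5.78/473 = 2.856909 × 10^-4
  Urban: (5069/18598)²·(1−276/5069)·20.65/276 = 0.0052554294
  Rural: (10439/18598)²·(1−1099/10439)·2.94/1099 = 7.5408955 × 10^-4
  → Var(ȳ_str) = 0.0062952099.
Var(ȳ_srs) = (1 − 1848/18598)·14.57/1848 = 0.0071007816.
deff = 0.0062952099 / 0.0071007816 = 0.8866.

0.8866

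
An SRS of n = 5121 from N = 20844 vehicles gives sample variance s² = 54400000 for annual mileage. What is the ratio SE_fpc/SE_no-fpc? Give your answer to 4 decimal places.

0.8685

f = n/N = 5121/20844 = 0.24568221.
SE_no-fpc = √(s²/n) = 103.06758; SE_fpc = √((1−f)s²/n) = 89.515705.
Ratio = √(1−f) = 0.86851470.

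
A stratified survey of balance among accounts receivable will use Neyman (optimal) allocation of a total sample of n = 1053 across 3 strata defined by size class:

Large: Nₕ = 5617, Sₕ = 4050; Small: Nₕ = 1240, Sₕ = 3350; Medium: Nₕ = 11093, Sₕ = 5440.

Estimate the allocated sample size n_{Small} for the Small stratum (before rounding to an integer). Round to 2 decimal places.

50.13

Neyman allocation: nₕ = n·NₕSₕ / Σⱼ NⱼSⱼ.
Σ NⱼSⱼ = 5617·4050 + 1240·3350 + 11093·5440 = 8.724877 × 10^7.
n_{Small} = 1053·1240·3350 / (8.724877 × 10^7) = 50.13.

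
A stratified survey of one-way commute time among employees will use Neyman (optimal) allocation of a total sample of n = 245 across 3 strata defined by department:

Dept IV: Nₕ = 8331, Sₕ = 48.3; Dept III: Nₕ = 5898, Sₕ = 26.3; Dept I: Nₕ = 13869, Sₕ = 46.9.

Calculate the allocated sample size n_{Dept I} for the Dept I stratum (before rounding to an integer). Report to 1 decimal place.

131.9

Neyman allocation: nₕ = n·NₕSₕ / Σⱼ NⱼSⱼ.
Σ NⱼSⱼ = 8331·48.3 + 5898·26.3 + 13869·46.9 = 1.2079608 × 10^6.
n_{Dept I} = 245·13869·46.9 / (1.2079608 × 10^6) = 131.9.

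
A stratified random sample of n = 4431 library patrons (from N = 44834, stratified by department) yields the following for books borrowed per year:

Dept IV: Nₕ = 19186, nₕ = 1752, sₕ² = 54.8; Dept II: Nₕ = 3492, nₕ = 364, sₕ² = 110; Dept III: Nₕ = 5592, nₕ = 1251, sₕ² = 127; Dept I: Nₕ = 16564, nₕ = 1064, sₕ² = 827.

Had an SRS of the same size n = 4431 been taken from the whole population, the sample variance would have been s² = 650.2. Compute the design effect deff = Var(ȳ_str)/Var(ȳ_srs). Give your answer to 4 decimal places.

0.8118

Var(ȳ_str) = Σ Wₕ²(1−fₕ)sₕ²/nₕ with Wₕ = Nₕ/44834:
  Dept IV: (19186/44834)²·(1−1752/19186)·54.8/1752 = 0.0052049069
  Dept II: (3492/44834)²·(1−364/3492)·110/364 = 0.0016421669
  Dept III: (5592/44834)²·(1−1251/5592)·127/1251 = 0.0012259941
  Dept I: (16564/44834)²·(1−1064/16564)·827/1064 = 0.099276356
  → Var(ȳ_str) = 0.10734942.
Var(ȳ_srs) = (1 − 4431/44834)·650.2/4431 = 0.1322365.
deff = 0.10734942 / 0.1322365 = 0.8118.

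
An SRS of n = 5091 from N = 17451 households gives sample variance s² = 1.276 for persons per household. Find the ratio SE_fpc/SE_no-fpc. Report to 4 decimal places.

f = n/N = 5091/17451 = 0.29173113.
SE_no-fpc = √(s²/n) = 0.015831563; SE_fpc = √((1−f)s²/n) = 0.013323639.
Ratio = √(1−f) = 0.84158711.

0.8416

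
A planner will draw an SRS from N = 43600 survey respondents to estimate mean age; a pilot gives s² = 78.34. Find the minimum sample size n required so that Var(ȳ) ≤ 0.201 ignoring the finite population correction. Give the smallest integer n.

390

Without fpc, n₀ = s²/D = 78.34/0.201 = 389.7512.
Rounding up, n = 390.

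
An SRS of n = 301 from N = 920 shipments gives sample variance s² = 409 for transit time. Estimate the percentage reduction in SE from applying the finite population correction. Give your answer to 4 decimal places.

17.9740

f = n/N = 301/920 = 0.32717391.
SE_no-fpc = √(s²/n) = 1.1656775; SE_fpc = √((1−f)s²/n) = 0.95615834.
Ratio = √(1−f) = 0.82025977. Reduction = 100·(1 − 0.82025977) = 17.9740%.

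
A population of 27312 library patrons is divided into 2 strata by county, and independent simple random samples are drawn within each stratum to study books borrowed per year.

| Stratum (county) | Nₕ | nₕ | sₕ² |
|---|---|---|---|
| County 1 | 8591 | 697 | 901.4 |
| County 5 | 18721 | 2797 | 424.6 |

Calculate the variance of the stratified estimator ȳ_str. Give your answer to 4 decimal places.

Var(ȳ_str) = Σₕ Wₕ²(1 − fₕ)sₕ²/nₕ with Wₕ = Nₕ/N, N = 27312.
County 1: Wₕ = 0.31455038; term = 0.31455038²·(1 − 0.08113142)·901.4/697 = 0.11757598.
County 5: Wₕ = 0.68544962; term = 0.68544962²·(1 − 0.14940441)·424.6/2797 = 0.060668286.
Sum = 0.17824427.

0.1782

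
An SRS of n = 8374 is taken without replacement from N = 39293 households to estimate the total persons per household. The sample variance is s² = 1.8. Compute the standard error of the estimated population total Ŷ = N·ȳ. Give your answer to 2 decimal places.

511.02

Var(Ŷ) = N²·Var(ȳ) = N²·(1 − n/N)·s²/n.
f = 8374/39293 = 0.21311684; Var(ȳ) = 0.78688316·1.8/8374 = 1.6914135 × 10^-4.
Var(Ŷ) = 39293² · (1.6914135 × 10^-4) = 261144.07.
SE(Ŷ) = √(261144.07) = 511.02.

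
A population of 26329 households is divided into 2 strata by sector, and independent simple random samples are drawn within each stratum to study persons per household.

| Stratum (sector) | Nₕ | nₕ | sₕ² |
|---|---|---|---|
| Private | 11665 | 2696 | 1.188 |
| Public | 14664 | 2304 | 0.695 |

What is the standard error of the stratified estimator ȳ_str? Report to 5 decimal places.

Var(ȳ_str) = Σₕ Wₕ²(1 − fₕ)sₕ²/nₕ with Wₕ = Nₕ/N, N = 26329.
Private: Wₕ = 0.44304759; term = 0.44304759²·(1 − 0.23111873)·1.188/2696 = 6.6505351 × 10^-5.
Public: Wₕ = 0.55695241; term = 0.55695241²·(1 − 0.15711948)·0.695/2304 = 7.8868671 × 10^-5.
Sum = 1.4537402 × 10^-4.
SE = √(1.4537402 × 10^-4) = 0.01206.

0.01206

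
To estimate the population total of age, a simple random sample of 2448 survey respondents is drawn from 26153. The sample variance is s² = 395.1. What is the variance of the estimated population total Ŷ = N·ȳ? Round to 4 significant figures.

1.001 × 10^8

Var(Ŷ) = N²·Var(ȳ) = N²·(1 − n/N)·s²/n.
f = 2448/26153 = 0.09360303; Var(ȳ) = 0.90639697·395.1/2448 = 0.14628981.
Var(Ŷ) = 26153² · 0.14628981 = 1.0005922 × 10^8.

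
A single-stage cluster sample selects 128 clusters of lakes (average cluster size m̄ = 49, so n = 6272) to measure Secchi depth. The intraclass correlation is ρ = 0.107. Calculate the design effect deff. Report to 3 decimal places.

deff = 1 + (49 − 1)·0.107 = 1 + 5.136 = 6.136.

6.136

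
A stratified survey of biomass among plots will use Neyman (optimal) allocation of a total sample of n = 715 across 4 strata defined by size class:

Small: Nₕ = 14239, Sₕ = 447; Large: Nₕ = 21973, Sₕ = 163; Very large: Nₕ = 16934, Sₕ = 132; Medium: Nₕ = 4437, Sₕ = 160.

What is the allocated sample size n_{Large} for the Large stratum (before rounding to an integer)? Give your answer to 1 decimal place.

Neyman allocation: nₕ = n·NₕSₕ / Σⱼ NⱼSⱼ.
Σ NⱼSⱼ = 14239·447 + 21973·163 + 16934·132 + 4437·160 = 1.289164 × 10^7.
n_{Large} = 715·21973·163 / (1.289164 × 10^7) = 198.6.

198.6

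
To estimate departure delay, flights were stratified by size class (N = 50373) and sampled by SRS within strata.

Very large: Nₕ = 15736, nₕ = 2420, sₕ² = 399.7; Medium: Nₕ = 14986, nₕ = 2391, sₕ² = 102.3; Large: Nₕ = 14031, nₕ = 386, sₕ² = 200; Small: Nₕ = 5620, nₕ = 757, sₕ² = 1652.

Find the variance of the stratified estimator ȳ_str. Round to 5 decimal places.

Var(ȳ_str) = Σₕ Wₕ²(1 − fₕ)sₕ²/nₕ with Wₕ = Nₕ/N, N = 50373.
Very large: Wₕ = 0.31238957; term = 0.31238957²·(1 − 0.15378749)·399.7/2420 = 0.013639275.
Medium: Wₕ = 0.29750065; term = 0.29750065²·(1 − 0.15954891)·102.3/2391 = 0.0031826166.
Large: Wₕ = 0.27854208; term = 0.27854208²·(1 − 0.02751051)·200/386 = 0.03909392.
Small: Wₕ = 0.11156770; term = 0.11156770²·(1 − 0.13469751)·1652/757 = 0.023504938.
Sum = 0.07942075.

0.07942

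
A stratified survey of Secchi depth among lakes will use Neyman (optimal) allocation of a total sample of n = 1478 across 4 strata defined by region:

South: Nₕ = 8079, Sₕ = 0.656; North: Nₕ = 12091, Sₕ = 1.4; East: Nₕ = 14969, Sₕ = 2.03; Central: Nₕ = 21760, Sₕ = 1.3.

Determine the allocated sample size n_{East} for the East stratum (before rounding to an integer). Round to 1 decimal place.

Neyman allocation: nₕ = n·NₕSₕ / Σⱼ NⱼSⱼ.
Σ NⱼSⱼ = 8079·0.656 + 12091·1.4 + 14969·2.03 + 21760·1.3 = 80902.294.
n_{East} = 1478·14969·2.03 / 80902.294 = 555.1.

555.1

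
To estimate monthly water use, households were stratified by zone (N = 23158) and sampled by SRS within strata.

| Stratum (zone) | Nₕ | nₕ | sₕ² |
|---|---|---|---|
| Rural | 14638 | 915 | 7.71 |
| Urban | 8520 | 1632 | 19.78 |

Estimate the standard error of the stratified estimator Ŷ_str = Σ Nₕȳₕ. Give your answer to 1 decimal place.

Var(Ŷ_str) = Σₕ Nₕ²(1 − fₕ)sₕ²/nₕ.
Rural: 14638²·(1 − 915/14638)·7.71/915 = 1.692638 × 10^6.
Urban: 8520²·(1 − 1632/8520)·19.78/1632 = 711277.16.
Sum = 2.4039152 × 10^6.
SE = √(2.4039152 × 10^6) = 1550.5.

1550.5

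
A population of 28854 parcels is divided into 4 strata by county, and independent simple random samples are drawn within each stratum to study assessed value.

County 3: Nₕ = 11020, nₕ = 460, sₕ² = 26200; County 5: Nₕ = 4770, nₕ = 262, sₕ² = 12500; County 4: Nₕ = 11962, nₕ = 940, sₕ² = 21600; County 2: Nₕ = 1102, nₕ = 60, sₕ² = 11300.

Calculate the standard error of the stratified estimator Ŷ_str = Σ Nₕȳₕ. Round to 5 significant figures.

Var(Ŷ_str) = Σₕ Nₕ²(1 − fₕ)sₕ²/nₕ.
County 3: 11020²·(1 − 460/11020)·26200/460 = 6.6280988 × 10^9.
County 5: 4770²·(1 − 262/4770)·12500/262 = 1.0259141 × 10^9.
County 4: 11962²·(1 − 940/11962)·21600/940 = 3.0296336 × 10^9.
County 2: 1102²·(1 − 60/1102)·11300/60 = 2.1626015 × 10^8.
Sum = 1.0899907 × 10^10.
SE = √(1.0899907 × 10^10) = 104400.

104400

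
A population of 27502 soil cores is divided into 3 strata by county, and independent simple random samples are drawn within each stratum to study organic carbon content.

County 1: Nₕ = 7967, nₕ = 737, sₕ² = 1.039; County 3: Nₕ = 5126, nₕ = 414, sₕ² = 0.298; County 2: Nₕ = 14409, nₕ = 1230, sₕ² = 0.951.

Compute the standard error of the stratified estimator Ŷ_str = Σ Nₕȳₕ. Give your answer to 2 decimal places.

495.39

Var(Ŷ_str) = Σₕ Nₕ²(1 − fₕ)sₕ²/nₕ.
County 1: 7967²·(1 − 737/7967)·1.039/737 = 81204.701.
County 3: 5126²·(1 − 414/5126)·0.298/414 = 17386.005.
County 2: 14409²·(1 − 1230/14409)·0.951/1230 = 146822.19.
Sum = 245412.9.
SE = √(245412.9) = 495.39.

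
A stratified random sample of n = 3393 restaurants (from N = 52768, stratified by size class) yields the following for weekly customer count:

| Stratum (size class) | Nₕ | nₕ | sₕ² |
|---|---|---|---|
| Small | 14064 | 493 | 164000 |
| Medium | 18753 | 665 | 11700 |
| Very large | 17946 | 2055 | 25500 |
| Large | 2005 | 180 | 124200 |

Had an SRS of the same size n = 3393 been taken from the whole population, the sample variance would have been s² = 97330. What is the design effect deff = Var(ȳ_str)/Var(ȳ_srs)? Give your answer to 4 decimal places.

Var(ȳ_str) = Σ Wₕ²(1−fₕ)sₕ²/nₕ with Wₕ = Nₕ/52768:
  Small: (14064/52768)²·(1−493/14064)·164000/493 = 22.80218
  Medium: (18753/52768)²·(1−665/18753)·11700/665 = 2.1433064
  Very large: (17946/52768)²·(1−2055/17946)·25500/2055 = 1.2708842
  Large: (2005/52768)²·(1−180/2005)·124200/180 = 0.90674479
  → Var(ȳ_str) = 27.123115.
Var(ȳ_srs) = (1 − 3393/52768)·97330/3393 = 26.84104.
deff = 27.123115 / 26.84104 = 1.0105.

1.0105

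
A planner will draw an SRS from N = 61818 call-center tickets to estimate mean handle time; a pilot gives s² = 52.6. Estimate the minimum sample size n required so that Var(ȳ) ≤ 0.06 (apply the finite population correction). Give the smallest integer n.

865

Without fpc, n₀ = s²/D = 52.6/0.06 = 876.6667.
With fpc, (1 − n/N)·s²/n ≤ D requires n ≥ n₀/(1 + n₀/N) = 876.6667/(1 + 876.6667/61818) = 864.4082.
Rounding up, n = 865.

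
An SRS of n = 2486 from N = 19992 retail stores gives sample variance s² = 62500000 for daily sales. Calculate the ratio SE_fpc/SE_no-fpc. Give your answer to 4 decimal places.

0.9358

f = n/N = 2486/19992 = 0.12434974.
SE_no-fpc = √(s²/n) = 158.55847; SE_fpc = √((1−f)s²/n) = 148.37297.
Ratio = √(1−f) = 0.93576186.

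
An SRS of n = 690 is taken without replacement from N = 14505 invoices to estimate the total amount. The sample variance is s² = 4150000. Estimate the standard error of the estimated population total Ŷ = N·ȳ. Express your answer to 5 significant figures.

Var(Ŷ) = N²·Var(ȳ) = N²·(1 − n/N)·s²/n.
f = 690/14505 = 0.04756980; Var(ȳ) = 0.95243020·4150000/690 = 5728.3845.
Var(Ŷ) = 14505² · 5728.3845 = 1.2052236 × 10^12.
SE(Ŷ) = √(1.2052236 × 10^12) = 1.0978 × 10^6.

1.0978 × 10^6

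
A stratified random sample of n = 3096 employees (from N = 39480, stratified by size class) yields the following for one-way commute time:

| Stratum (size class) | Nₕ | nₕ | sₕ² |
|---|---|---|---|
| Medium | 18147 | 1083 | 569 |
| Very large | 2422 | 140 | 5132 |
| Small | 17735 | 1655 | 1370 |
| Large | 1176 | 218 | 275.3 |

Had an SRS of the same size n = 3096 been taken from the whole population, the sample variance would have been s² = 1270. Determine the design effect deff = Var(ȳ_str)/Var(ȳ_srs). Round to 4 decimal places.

Var(ȳ_str) = Σ Wₕ²(1−fₕ)sₕ²/nₕ with Wₕ = Nₕ/39480:
  Medium: (18147/39480)²·(1−1083/18147)·569/1083 = 0.1043795
  Very large: (2422/39480)²·(1−140/2422)·5132/140 = 0.12998526
  Small: (17735/39480)²·(1−1655/17735)·1370/1655 = 0.15145566
  Large: (1176/39480)²·(1−218/1176)·275.3/218 = 9.1278451 × 10^-4
  → Var(ȳ_str) = 0.3867332.
Var(ȳ_srs) = (1 − 3096/39480)·1270/3096 = 0.37803853.
deff = 0.3867332 / 0.37803853 = 1.0230.

1.0230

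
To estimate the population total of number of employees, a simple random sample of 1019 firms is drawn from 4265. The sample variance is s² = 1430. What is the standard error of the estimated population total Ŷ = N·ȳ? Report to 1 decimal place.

4407.7

Var(Ŷ) = N²·Var(ȳ) = N²·(1 − n/N)·s²/n.
f = 1019/4265 = 0.23892145; Var(ȳ) = 0.76107855·1430/1019 = 1.0680494.
Var(Ŷ) = 4265² · 1.0680494 = 1.9428059 × 10^7.
SE(Ŷ) = √(1.9428059 × 10^7) = 4407.7.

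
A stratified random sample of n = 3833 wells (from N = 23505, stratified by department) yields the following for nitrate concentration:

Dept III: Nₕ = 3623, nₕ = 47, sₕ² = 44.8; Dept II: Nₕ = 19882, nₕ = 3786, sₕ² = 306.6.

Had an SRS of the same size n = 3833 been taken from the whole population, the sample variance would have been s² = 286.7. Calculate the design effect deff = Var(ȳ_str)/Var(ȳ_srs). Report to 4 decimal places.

1.1064

Var(ȳ_str) = Σ Wₕ²(1−fₕ)sₕ²/nₕ with Wₕ = Nₕ/23505:
  Dept III: (3623/23505)²·(1−47/3623)·44.8/47 = 0.022352468
  Dept II: (19882/23505)²·(1−3786/19882)·306.6/3786 = 0.046908232
  → Var(ȳ_str) = 0.0692607.
Var(ȳ_srs) = (1 − 3833/23505)·286.7/3833 = 0.062600404.
deff = 0.0692607 / 0.062600404 = 1.1064.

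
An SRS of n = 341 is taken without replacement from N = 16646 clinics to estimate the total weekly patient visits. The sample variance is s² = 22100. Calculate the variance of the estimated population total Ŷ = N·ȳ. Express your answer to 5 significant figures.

Var(Ŷ) = N²·Var(ȳ) = N²·(1 − n/N)·s²/n.
f = 341/16646 = 0.02048540; Var(ȳ) = 0.97951460·22100/341 = 63.481738.
Var(Ŷ) = 16646² · 63.481738 = 1.7590111 × 10^10.

1.7590 × 10^10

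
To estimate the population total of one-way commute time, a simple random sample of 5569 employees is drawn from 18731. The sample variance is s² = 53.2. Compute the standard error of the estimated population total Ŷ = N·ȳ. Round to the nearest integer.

1535

Var(Ŷ) = N²·Var(ȳ) = N²·(1 − n/N)·s²/n.
f = 5569/18731 = 0.29731461; Var(ȳ) = 0.70268539·53.2/5569 = 0.0067126706.
Var(Ŷ) = 18731² · 0.0067126706 = 2.3551429 × 10^6.
SE(Ŷ) = √(2.3551429 × 10^6) = 1535.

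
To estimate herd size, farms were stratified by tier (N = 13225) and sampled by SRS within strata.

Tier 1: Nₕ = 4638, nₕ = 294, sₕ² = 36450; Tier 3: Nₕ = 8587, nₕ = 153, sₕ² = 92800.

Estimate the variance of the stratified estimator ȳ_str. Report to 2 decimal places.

265.44

Var(ȳ_str) = Σₕ Wₕ²(1 − fₕ)sₕ²/nₕ with Wₕ = Nₕ/N, N = 13225.
Tier 1: Wₕ = 0.35069943; term = 0.35069943²·(1 − 0.06338939)·36450/294 = 14.281683.
Tier 3: Wₕ = 0.64930057; term = 0.64930057²·(1 − 0.01781763)·92800/153 = 251.15408.
Sum = 265.43576.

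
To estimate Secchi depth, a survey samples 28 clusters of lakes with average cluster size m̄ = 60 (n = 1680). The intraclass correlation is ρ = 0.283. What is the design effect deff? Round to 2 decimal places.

deff = 1 + (60 − 1)·0.283 = 1 + 16.697 = 17.697.

17.70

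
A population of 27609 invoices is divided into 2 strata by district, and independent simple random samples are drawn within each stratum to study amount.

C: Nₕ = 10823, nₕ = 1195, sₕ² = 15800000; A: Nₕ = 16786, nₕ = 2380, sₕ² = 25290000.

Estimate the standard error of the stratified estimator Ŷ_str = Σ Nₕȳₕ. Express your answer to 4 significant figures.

1.987 × 10^6

Var(Ŷ_str) = Σₕ Nₕ²(1 − fₕ)sₕ²/nₕ.
C: 10823²·(1 − 1195/10823)·15800000/1195 = 1.3777579 × 10^12.
A: 16786²·(1 − 2380/16786)·25290000/2380 = 2.5695821 × 10^12.
Sum = 3.94734 × 10^12.
SE = √(3.94734 × 10^12) = 1.987 × 10^6.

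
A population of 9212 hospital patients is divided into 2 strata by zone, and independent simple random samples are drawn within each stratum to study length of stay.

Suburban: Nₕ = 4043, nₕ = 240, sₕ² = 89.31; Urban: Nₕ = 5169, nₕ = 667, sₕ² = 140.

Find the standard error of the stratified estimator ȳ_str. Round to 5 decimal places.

Var(ȳ_str) = Σₕ Wₕ²(1 − fₕ)sₕ²/nₕ with Wₕ = Nₕ/N, N = 9212.
Suburban: Wₕ = 0.43888406; term = 0.43888406²·(1 − 0.05936186)·89.31/240 = 0.067423463.
Urban: Wₕ = 0.56111594; term = 0.56111594²·(1 − 0.12903850)·140/667 = 0.057558089.
Sum = 0.12498155.
SE = √(0.12498155) = 0.35353.

0.35353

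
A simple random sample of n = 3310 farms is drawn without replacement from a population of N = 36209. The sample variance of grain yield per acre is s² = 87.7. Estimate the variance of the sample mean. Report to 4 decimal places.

Under SRS without replacement, Var(ȳ) = (1 − f)·s²/n with f = n/N = 3310/36209 = 0.09141374.
Var(ȳ) = (1 − 0.09141374)·87.7/3310 = 0.90858626·0.026495468 = 0.024073419.

0.0241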